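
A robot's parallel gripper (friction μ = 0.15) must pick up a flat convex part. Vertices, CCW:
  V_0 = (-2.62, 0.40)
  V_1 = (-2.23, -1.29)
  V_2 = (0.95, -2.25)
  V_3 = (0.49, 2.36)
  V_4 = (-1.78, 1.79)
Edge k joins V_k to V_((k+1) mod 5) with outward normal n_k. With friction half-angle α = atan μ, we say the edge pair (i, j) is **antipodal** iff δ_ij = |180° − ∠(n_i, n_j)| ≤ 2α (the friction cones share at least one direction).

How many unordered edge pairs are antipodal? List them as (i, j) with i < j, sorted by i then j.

count = 1; pairs: (0,2)

α = atan 0.15 = 8.53°;  2α = 17.06°
n_0 = (-0.9744, -0.2249)
n_1 = (-0.2890, -0.9573)
n_2 = (+0.9951, +0.0993)
n_3 = (-0.2435, +0.9699)
n_4 = (-0.8559, +0.5172)
  (0,1): δ = 119.79°  ·
  (0,2): δ = 7.30°  ✓
  (0,3): δ = 91.10°  ·
  (0,4): δ = 135.86°  ·
  (1,2): δ = 67.50°  ·
  (1,3): δ = 30.89°  ·
  (1,4): δ = 75.65°  ·
  (2,3): δ = 81.60°  ·
  (2,4): δ = 36.84°  ·
  (3,4): δ = 135.24°  ·
antipodal pairs: 1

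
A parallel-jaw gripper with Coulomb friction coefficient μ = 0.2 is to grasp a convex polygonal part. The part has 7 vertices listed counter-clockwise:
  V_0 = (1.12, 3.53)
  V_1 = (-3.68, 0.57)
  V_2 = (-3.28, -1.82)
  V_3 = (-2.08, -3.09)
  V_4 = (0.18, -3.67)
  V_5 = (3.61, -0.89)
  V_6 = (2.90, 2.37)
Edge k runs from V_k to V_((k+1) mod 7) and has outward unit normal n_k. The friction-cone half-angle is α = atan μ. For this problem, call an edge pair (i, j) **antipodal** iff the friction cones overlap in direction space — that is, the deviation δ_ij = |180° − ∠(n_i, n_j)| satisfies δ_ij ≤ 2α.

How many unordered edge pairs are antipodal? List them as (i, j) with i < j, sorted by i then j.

α = atan 0.2 = 11.31°;  2α = 22.62°
n_0 = (-0.5249, +0.8512)
n_1 = (-0.9863, -0.1651)
n_2 = (-0.7269, -0.6868)
n_3 = (-0.2486, -0.9686)
n_4 = (+0.6297, -0.7769)
n_5 = (+0.9771, +0.2128)
n_6 = (+0.5460, +0.8378)
  (0,1): δ = 112.16°  ·
  (0,2): δ = 78.28°  ·
  (0,3): δ = 46.05°  ·
  (0,4): δ = 7.36°  ✓
  (0,5): δ = 70.63°  ·
  (0,6): δ = 115.25°  ·
  (1,2): δ = 146.12°  ·
  (1,3): δ = 113.89°  ·
  (1,4): δ = 60.48°  ·
  (1,5): δ = 2.79°  ✓
  (1,6): δ = 47.41°  ·
  (2,3): δ = 147.77°  ·
  (2,4): δ = 94.35°  ·
  (2,5): δ = 31.09°  ·
  (2,6): δ = 13.53°  ✓
  (3,4): δ = 126.58°  ·
  (3,5): δ = 63.32°  ·
  (3,6): δ = 18.70°  ✓
  (4,5): δ = 116.74°  ·
  (4,6): δ = 72.12°  ·
  (5,6): δ = 135.38°  ·
antipodal pairs: 4

count = 4; pairs: (0,4), (1,5), (2,6), (3,6)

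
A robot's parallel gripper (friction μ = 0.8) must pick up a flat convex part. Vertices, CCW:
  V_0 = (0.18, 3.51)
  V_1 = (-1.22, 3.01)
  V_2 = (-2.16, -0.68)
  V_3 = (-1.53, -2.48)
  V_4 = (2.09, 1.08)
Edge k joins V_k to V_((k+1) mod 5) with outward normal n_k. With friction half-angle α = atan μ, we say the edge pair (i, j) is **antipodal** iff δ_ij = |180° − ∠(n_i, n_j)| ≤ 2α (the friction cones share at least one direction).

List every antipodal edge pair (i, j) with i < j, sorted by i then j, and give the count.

count = 5; pairs: (0,3), (1,3), (1,4), (2,3), (2,4)

α = atan 0.8 = 38.66°;  2α = 77.32°
n_0 = (-0.3363, +0.9417)
n_1 = (-0.9691, +0.2469)
n_2 = (-0.9439, -0.3304)
n_3 = (+0.7012, -0.7130)
n_4 = (+0.7862, +0.6180)
  (0,1): δ = 123.95°  ·
  (0,2): δ = 90.36°  ·
  (0,3): δ = 24.87°  ✓
  (0,4): δ = 108.51°  ·
  (1,2): δ = 146.42°  ·
  (1,3): δ = 31.19°  ✓
  (1,4): δ = 52.46°  ✓
  (2,3): δ = 64.77°  ✓
  (2,4): δ = 18.88°  ✓
  (3,4): δ = 96.35°  ·
antipodal pairs: 5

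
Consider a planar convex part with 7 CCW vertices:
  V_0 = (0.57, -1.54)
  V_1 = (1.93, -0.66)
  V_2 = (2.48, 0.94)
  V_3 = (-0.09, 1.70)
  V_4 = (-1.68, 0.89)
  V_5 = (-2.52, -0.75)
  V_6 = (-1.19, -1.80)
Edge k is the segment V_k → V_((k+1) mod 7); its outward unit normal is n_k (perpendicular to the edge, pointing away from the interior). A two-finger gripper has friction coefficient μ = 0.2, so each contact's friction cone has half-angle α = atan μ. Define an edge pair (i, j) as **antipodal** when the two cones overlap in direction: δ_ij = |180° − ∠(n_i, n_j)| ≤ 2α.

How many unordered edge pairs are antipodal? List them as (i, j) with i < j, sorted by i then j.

count = 4; pairs: (0,3), (1,4), (2,5), (3,6)

α = atan 0.2 = 11.31°;  2α = 22.62°
n_0 = (+0.5433, -0.8396)
n_1 = (+0.9457, -0.3251)
n_2 = (+0.2836, +0.9589)
n_3 = (-0.4539, +0.8910)
n_4 = (-0.8900, +0.4559)
n_5 = (-0.6196, -0.7849)
n_6 = (+0.1461, -0.9893)
  (0,1): δ = 141.88°  ·
  (0,2): δ = 49.38°  ·
  (0,3): δ = 5.91°  ✓
  (0,4): δ = 29.97°  ·
  (0,5): δ = 108.80°  ·
  (0,6): δ = 155.50°  ·
  (1,2): δ = 87.50°  ·
  (1,3): δ = 44.03°  ·
  (1,4): δ = 8.15°  ✓
  (1,5): δ = 70.68°  ·
  (1,6): δ = 117.37°  ·
  (2,3): δ = 136.53°  ·
  (2,4): δ = 100.65°  ·
  (2,5): δ = 21.82°  ✓
  (2,6): δ = 24.88°  ·
  (3,4): δ = 144.12°  ·
  (3,5): δ = 65.29°  ·
  (3,6): δ = 18.59°  ✓
  (4,5): δ = 101.17°  ·
  (4,6): δ = 54.48°  ·
  (5,6): δ = 133.31°  ·
antipodal pairs: 4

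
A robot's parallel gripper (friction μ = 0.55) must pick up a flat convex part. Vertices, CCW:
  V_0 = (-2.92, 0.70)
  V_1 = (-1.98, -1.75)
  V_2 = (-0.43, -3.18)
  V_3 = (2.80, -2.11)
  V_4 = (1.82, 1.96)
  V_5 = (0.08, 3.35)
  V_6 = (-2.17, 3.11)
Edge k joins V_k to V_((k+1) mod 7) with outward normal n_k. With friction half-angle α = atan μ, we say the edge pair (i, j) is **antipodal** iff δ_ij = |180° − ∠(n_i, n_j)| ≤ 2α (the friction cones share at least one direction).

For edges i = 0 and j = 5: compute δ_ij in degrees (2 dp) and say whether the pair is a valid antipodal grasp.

α = atan 0.55 = 28.81°;  2α = 57.62°
edge 0: e_0 = (+0.94, -2.45);  n_0 = (-0.9336, -0.3582)
edge 5: e_5 = (-2.25, -0.24);  n_5 = (-0.1061, +0.9944)
∠(n_0, n_5) = 104.90°
δ = |180° − 104.90°| = 75.10°
75.10° > 2α = 57.62°  →  invalid

δ = 75.10°, invalid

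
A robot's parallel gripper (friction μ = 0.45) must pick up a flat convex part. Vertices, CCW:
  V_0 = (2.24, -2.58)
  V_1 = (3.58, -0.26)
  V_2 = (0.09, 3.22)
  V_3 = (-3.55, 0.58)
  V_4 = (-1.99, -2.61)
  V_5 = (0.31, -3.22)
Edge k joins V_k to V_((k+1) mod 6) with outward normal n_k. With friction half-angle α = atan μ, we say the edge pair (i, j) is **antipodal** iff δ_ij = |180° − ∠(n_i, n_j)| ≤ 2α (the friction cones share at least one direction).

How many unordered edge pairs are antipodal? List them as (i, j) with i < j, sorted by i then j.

α = atan 0.45 = 24.23°;  2α = 48.46°
n_0 = (+0.8659, -0.5002)
n_1 = (+0.7061, +0.7081)
n_2 = (-0.5871, +0.8095)
n_3 = (-0.8983, -0.4393)
n_4 = (-0.2564, -0.9666)
n_5 = (+0.3148, -0.9492)
  (0,1): δ = 104.91°  ·
  (0,2): δ = 24.04°  ✓
  (0,3): δ = 56.07°  ·
  (0,4): δ = 105.16°  ·
  (0,5): δ = 138.36°  ·
  (1,2): δ = 99.13°  ·
  (1,3): δ = 19.02°  ✓
  (1,4): δ = 30.06°  ✓
  (1,5): δ = 63.26°  ·
  (2,3): δ = 99.89°  ·
  (2,4): δ = 50.81°  ·
  (2,5): δ = 17.61°  ✓
  (3,4): δ = 130.91°  ·
  (3,5): δ = 97.71°  ·
  (4,5): δ = 146.80°  ·
antipodal pairs: 4

count = 4; pairs: (0,2), (1,3), (1,4), (2,5)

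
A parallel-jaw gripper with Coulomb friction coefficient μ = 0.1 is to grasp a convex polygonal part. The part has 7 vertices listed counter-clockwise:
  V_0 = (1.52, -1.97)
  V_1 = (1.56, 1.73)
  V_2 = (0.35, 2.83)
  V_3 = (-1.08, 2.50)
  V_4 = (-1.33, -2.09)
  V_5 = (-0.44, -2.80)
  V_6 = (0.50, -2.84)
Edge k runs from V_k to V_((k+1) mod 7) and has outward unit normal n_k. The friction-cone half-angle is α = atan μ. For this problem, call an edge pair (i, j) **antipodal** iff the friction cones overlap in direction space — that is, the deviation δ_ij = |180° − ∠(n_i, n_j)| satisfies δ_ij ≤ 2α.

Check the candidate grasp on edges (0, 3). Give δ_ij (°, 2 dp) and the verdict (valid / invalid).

δ = 2.50°, valid

α = atan 0.1 = 5.71°;  2α = 11.42°
edge 0: e_0 = (+0.04, +3.70);  n_0 = (+0.9999, -0.0108)
edge 3: e_3 = (-0.25, -4.59);  n_3 = (-0.9985, +0.0544)
∠(n_0, n_3) = 177.50°
δ = |180° − 177.50°| = 2.50°
2.50° ≤ 2α = 11.42°  →  valid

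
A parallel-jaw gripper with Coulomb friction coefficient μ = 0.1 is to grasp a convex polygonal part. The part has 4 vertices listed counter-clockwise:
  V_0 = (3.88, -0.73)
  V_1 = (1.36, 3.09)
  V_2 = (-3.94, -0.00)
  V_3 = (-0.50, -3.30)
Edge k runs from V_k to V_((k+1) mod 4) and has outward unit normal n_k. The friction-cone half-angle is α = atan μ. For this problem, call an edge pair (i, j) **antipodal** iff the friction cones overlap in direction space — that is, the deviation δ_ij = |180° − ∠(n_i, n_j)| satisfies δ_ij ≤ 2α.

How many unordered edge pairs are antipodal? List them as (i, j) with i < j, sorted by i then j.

count = 1; pairs: (1,3)

α = atan 0.1 = 5.71°;  2α = 11.42°
n_0 = (+0.8347, +0.5507)
n_1 = (-0.5037, +0.8639)
n_2 = (-0.6923, -0.7216)
n_3 = (+0.5061, -0.8625)
  (0,1): δ = 93.17°  ·
  (0,2): δ = 12.78°  ·
  (0,3): δ = 86.99°  ·
  (1,2): δ = 74.05°  ·
  (1,3): δ = 0.16°  ✓
  (2,3): δ = 105.79°  ·
antipodal pairs: 1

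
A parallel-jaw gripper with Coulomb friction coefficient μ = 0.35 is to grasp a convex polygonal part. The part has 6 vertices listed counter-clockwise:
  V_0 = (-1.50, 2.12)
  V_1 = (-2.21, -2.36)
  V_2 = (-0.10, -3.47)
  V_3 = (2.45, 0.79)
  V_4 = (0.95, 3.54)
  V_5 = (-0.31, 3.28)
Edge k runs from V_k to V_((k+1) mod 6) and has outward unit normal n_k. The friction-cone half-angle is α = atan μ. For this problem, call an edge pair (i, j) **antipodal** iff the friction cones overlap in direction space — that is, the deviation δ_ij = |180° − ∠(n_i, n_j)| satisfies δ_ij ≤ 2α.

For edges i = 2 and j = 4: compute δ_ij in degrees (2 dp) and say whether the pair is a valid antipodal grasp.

δ = 47.44°, invalid

α = atan 0.35 = 19.29°;  2α = 38.58°
edge 2: e_2 = (+2.55, +4.26);  n_2 = (+0.8580, -0.5136)
edge 4: e_4 = (-1.26, -0.26);  n_4 = (-0.2021, +0.9794)
∠(n_2, n_4) = 132.56°
δ = |180° − 132.56°| = 47.44°
47.44° > 2α = 38.58°  →  invalid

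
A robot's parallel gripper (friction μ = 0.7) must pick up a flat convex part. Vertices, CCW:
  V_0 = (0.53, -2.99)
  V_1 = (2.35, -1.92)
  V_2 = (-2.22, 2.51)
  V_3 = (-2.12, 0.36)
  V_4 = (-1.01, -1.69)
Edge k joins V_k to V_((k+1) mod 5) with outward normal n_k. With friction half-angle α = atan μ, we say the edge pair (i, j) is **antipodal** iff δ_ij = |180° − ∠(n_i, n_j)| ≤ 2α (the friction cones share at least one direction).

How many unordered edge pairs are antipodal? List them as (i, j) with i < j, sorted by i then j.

count = 4; pairs: (0,2), (1,2), (1,3), (1,4)

α = atan 0.7 = 34.99°;  2α = 69.98°
n_0 = (+0.5068, -0.8621)
n_1 = (+0.6960, +0.7180)
n_2 = (-0.9989, -0.0465)
n_3 = (-0.8794, -0.4761)
n_4 = (-0.6451, -0.7641)
  (0,1): δ = 74.56°  ·
  (0,2): δ = 62.21°  ✓
  (0,3): δ = 87.98°  ·
  (0,4): δ = 109.38°  ·
  (1,2): δ = 43.23°  ✓
  (1,3): δ = 17.46°  ✓
  (1,4): δ = 3.94°  ✓
  (2,3): δ = 154.23°  ·
  (2,4): δ = 132.83°  ·
  (3,4): δ = 158.60°  ·
antipodal pairs: 4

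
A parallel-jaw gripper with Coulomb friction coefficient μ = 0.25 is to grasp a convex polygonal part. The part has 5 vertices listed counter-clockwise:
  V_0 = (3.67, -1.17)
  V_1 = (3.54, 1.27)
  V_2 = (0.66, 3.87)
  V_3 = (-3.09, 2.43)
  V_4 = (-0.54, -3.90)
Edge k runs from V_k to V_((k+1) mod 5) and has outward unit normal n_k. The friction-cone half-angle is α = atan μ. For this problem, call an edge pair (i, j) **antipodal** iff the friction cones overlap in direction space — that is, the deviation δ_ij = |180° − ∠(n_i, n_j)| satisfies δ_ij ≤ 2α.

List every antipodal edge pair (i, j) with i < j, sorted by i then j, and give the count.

count = 3; pairs: (0,3), (1,3), (2,4)

α = atan 0.25 = 14.04°;  2α = 28.07°
n_0 = (+0.9986, +0.0532)
n_1 = (+0.6701, +0.7423)
n_2 = (-0.3585, +0.9335)
n_3 = (-0.9276, -0.3737)
n_4 = (+0.5441, -0.8390)
  (0,1): δ = 135.12°  ·
  (0,2): δ = 72.04°  ·
  (0,3): δ = 18.89°  ✓
  (0,4): δ = 119.91°  ·
  (1,2): δ = 116.92°  ·
  (1,3): δ = 25.98°  ✓
  (1,4): δ = 75.04°  ·
  (2,3): δ = 89.07°  ·
  (2,4): δ = 11.95°  ✓
  (3,4): δ = 78.98°  ·
antipodal pairs: 3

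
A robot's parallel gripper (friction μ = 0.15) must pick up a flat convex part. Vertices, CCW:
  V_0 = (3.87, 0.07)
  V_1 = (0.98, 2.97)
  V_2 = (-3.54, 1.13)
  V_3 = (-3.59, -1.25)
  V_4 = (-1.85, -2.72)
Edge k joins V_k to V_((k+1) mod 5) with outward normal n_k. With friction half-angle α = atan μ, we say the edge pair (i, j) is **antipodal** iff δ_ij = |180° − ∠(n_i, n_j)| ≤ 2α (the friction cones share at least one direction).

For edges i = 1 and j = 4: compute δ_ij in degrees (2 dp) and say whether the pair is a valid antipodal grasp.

α = atan 0.15 = 8.53°;  2α = 17.06°
edge 1: e_1 = (-4.52, -1.84);  n_1 = (-0.3770, +0.9262)
edge 4: e_4 = (+5.72, +2.79);  n_4 = (+0.4384, -0.8988)
∠(n_1, n_4) = 176.15°
δ = |180° − 176.15°| = 3.85°
3.85° ≤ 2α = 17.06°  →  valid

δ = 3.85°, valid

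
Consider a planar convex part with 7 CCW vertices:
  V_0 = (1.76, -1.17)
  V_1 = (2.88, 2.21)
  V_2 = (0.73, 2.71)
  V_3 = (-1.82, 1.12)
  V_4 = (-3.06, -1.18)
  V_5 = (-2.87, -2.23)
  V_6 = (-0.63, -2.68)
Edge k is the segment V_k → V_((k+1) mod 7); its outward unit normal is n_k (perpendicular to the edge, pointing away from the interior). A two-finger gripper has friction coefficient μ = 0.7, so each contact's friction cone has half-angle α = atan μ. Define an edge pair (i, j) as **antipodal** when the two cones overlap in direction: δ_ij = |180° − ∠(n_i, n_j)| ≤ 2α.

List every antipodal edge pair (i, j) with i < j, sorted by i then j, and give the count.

count = 10; pairs: (0,2), (0,3), (0,4), (1,4), (1,5), (1,6), (2,5), (2,6), (3,6), (4,6)

α = atan 0.7 = 34.99°;  2α = 69.98°
n_0 = (+0.9492, -0.3145)
n_1 = (+0.2265, +0.9740)
n_2 = (-0.5291, +0.8486)
n_3 = (-0.8802, +0.4746)
n_4 = (-0.9840, -0.1781)
n_5 = (-0.1970, -0.9804)
n_6 = (+0.5341, -0.8454)
  (0,1): δ = 84.76°  ·
  (0,2): δ = 39.72°  ✓
  (0,3): δ = 10.00°  ✓
  (0,4): δ = 28.59°  ✓
  (0,5): δ = 96.97°  ·
  (0,6): δ = 140.62°  ·
  (1,2): δ = 134.96°  ·
  (1,3): δ = 105.24°  ·
  (1,4): δ = 66.65°  ✓
  (1,5): δ = 1.73°  ✓
  (1,6): δ = 45.38°  ✓
  (2,3): δ = 150.28°  ·
  (2,4): δ = 111.69°  ·
  (2,5): δ = 43.30°  ✓
  (2,6): δ = 0.34°  ✓
  (3,4): δ = 141.41°  ·
  (3,5): δ = 73.03°  ·
  (3,6): δ = 29.38°  ✓
  (4,5): δ = 111.62°  ·
  (4,6): δ = 67.97°  ✓
  (5,6): δ = 136.36°  ·
antipodal pairs: 10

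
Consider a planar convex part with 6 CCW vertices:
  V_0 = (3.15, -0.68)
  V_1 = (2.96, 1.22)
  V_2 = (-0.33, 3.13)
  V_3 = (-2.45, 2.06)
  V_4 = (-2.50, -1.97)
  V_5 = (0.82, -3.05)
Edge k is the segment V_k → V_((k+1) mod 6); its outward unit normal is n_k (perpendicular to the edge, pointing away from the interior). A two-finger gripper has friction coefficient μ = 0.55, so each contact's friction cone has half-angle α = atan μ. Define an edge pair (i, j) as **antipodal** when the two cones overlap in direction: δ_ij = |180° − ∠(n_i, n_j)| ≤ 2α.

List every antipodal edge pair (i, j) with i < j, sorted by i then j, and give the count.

count = 5; pairs: (0,3), (1,4), (2,4), (2,5), (3,5)

α = atan 0.55 = 28.81°;  2α = 57.62°
n_0 = (+0.9950, +0.0995)
n_1 = (+0.5021, +0.8648)
n_2 = (-0.4506, +0.8927)
n_3 = (-0.9999, +0.0124)
n_4 = (-0.3093, -0.9509)
n_5 = (+0.7131, -0.7011)
  (0,1): δ = 125.85°  ·
  (0,2): δ = 68.93°  ·
  (0,3): δ = 6.42°  ✓
  (0,4): δ = 66.27°  ·
  (0,5): δ = 129.78°  ·
  (1,2): δ = 123.08°  ·
  (1,3): δ = 60.57°  ·
  (1,4): δ = 12.12°  ✓
  (1,5): δ = 75.62°  ·
  (2,3): δ = 117.49°  ·
  (2,4): δ = 44.80°  ✓
  (2,5): δ = 18.71°  ✓
  (3,4): δ = 107.31°  ·
  (3,5): δ = 43.80°  ✓
  (4,5): δ = 116.49°  ·
antipodal pairs: 5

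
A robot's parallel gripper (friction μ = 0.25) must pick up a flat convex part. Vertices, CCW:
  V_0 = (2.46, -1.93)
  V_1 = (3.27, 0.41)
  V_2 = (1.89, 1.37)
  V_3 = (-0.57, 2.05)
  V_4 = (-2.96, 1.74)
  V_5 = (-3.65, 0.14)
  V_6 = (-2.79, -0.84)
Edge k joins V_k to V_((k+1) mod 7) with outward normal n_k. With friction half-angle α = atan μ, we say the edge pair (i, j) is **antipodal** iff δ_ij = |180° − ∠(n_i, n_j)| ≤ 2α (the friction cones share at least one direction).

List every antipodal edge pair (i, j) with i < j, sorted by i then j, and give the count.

count = 5; pairs: (0,4), (1,5), (1,6), (2,6), (3,6)

α = atan 0.25 = 14.04°;  2α = 28.07°
n_0 = (+0.9450, -0.3271)
n_1 = (+0.5711, +0.8209)
n_2 = (+0.2664, +0.9639)
n_3 = (-0.1286, +0.9917)
n_4 = (-0.9183, +0.3960)
n_5 = (-0.7516, -0.6596)
n_6 = (-0.2033, -0.9791)
  (0,1): δ = 105.73°  ·
  (0,2): δ = 86.36°  ·
  (0,3): δ = 63.52°  ·
  (0,4): δ = 4.23°  ✓
  (0,5): δ = 60.36°  ·
  (0,6): δ = 97.36°  ·
  (1,2): δ = 160.63°  ·
  (1,3): δ = 137.79°  ·
  (1,4): δ = 78.50°  ·
  (1,5): δ = 13.91°  ✓
  (1,6): δ = 23.10°  ✓
  (2,3): δ = 157.16°  ·
  (2,4): δ = 97.88°  ·
  (2,5): δ = 33.28°  ·
  (2,6): δ = 3.72°  ✓
  (3,4): δ = 120.72°  ·
  (3,5): δ = 56.12°  ·
  (3,6): δ = 19.12°  ✓
  (4,5): δ = 115.40°  ·
  (4,6): δ = 78.40°  ·
  (5,6): δ = 143.00°  ·
antipodal pairs: 5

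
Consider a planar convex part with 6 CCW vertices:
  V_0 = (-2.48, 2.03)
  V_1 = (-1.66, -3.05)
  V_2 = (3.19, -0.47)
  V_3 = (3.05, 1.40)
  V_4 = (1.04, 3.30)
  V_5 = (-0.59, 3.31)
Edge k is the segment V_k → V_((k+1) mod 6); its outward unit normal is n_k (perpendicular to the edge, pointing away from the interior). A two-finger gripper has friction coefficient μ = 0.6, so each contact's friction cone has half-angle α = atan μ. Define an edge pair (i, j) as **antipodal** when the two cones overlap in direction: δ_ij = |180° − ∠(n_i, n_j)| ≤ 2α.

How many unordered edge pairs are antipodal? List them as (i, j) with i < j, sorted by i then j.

count = 5; pairs: (0,2), (0,3), (1,4), (1,5), (2,5)

α = atan 0.6 = 30.96°;  2α = 61.93°
n_0 = (-0.9872, -0.1594)
n_1 = (+0.4696, -0.8829)
n_2 = (+0.9972, +0.0747)
n_3 = (+0.6869, +0.7267)
n_4 = (+0.0061, +1.0000)
n_5 = (-0.5608, +0.8280)
  (0,1): δ = 71.16°  ·
  (0,2): δ = 4.89°  ✓
  (0,3): δ = 37.44°  ✓
  (0,4): δ = 80.48°  ·
  (0,5): δ = 114.94°  ·
  (1,2): δ = 113.73°  ·
  (1,3): δ = 71.40°  ·
  (1,4): δ = 28.36°  ✓
  (1,5): δ = 6.10°  ✓
  (2,3): δ = 137.67°  ·
  (2,4): δ = 94.63°  ·
  (2,5): δ = 60.17°  ✓
  (3,4): δ = 136.96°  ·
  (3,5): δ = 102.50°  ·
  (4,5): δ = 145.54°  ·
antipodal pairs: 5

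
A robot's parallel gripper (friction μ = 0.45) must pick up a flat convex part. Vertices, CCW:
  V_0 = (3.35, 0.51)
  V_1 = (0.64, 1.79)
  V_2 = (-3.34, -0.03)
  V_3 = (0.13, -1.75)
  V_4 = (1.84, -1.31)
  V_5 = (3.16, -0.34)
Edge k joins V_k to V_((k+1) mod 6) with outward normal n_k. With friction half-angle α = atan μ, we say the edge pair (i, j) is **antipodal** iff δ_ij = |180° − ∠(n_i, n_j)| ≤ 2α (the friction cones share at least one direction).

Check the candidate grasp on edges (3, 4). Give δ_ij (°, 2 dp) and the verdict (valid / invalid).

α = atan 0.45 = 24.23°;  2α = 48.46°
edge 3: e_3 = (+1.71, +0.44);  n_3 = (+0.2492, -0.9685)
edge 4: e_4 = (+1.32, +0.97);  n_4 = (+0.5922, -0.8058)
∠(n_3, n_4) = 21.88°
δ = |180° − 21.88°| = 158.12°
158.12° > 2α = 48.46°  →  invalid

δ = 158.12°, invalid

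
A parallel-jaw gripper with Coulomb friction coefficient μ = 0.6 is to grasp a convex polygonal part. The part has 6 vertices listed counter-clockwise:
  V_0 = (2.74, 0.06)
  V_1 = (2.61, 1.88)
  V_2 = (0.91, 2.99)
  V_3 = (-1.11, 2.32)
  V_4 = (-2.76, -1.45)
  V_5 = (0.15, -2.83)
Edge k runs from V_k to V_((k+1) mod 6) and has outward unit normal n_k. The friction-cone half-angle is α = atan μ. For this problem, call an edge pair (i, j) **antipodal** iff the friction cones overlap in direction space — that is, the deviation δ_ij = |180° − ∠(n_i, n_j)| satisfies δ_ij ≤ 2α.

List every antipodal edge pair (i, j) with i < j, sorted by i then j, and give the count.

count = 6; pairs: (0,3), (0,4), (1,4), (2,4), (2,5), (3,5)

α = atan 0.6 = 30.96°;  2α = 61.93°
n_0 = (+0.9975, +0.0712)
n_1 = (+0.5467, +0.8373)
n_2 = (-0.3148, +0.9492)
n_3 = (-0.9161, +0.4009)
n_4 = (-0.4285, -0.9035)
n_5 = (+0.7447, -0.6674)
  (0,1): δ = 127.23°  ·
  (0,2): δ = 75.74°  ·
  (0,3): δ = 27.72°  ✓
  (0,4): δ = 60.54°  ✓
  (0,5): δ = 134.05°  ·
  (1,2): δ = 128.51°  ·
  (1,3): δ = 80.50°  ·
  (1,4): δ = 7.77°  ✓
  (1,5): δ = 81.28°  ·
  (2,3): δ = 131.99°  ·
  (2,4): δ = 43.72°  ✓
  (2,5): δ = 29.78°  ✓
  (3,4): δ = 91.73°  ·
  (3,5): δ = 18.23°  ✓
  (4,5): δ = 106.49°  ·
antipodal pairs: 6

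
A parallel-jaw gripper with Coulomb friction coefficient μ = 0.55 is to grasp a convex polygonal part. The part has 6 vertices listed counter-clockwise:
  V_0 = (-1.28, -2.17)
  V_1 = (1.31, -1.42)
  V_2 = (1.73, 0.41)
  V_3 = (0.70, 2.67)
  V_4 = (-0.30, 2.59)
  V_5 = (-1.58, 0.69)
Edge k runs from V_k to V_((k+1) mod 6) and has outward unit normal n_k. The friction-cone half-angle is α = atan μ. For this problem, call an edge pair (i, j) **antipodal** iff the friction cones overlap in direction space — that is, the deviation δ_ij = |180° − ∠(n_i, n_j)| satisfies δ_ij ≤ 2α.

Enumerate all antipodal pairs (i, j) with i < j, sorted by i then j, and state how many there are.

α = atan 0.55 = 28.81°;  2α = 57.62°
n_0 = (+0.2781, -0.9605)
n_1 = (+0.9747, -0.2237)
n_2 = (+0.9100, +0.4147)
n_3 = (-0.0797, +0.9968)
n_4 = (-0.8294, +0.5587)
n_5 = (-0.9945, -0.1043)
  (0,1): δ = 119.08°  ·
  (0,2): δ = 81.65°  ·
  (0,3): δ = 11.58°  ✓
  (0,4): δ = 39.88°  ✓
  (0,5): δ = 79.84°  ·
  (1,2): δ = 142.57°  ·
  (1,3): δ = 72.50°  ·
  (1,4): δ = 21.04°  ✓
  (1,5): δ = 18.91°  ✓
  (2,3): δ = 109.93°  ·
  (2,4): δ = 58.47°  ·
  (2,5): δ = 18.51°  ✓
  (3,4): δ = 128.54°  ·
  (3,5): δ = 88.59°  ·
  (4,5): δ = 140.04°  ·
antipodal pairs: 5

count = 5; pairs: (0,3), (0,4), (1,4), (1,5), (2,5)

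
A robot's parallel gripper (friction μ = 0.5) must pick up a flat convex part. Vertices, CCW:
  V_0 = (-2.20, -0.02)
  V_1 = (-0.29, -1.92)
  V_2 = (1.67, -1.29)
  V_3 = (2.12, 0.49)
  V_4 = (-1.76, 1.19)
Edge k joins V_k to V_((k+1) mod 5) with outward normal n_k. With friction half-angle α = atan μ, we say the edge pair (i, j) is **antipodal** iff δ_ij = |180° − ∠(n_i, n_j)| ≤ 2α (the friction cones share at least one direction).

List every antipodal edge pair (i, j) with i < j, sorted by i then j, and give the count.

count = 4; pairs: (0,3), (1,3), (1,4), (2,4)

α = atan 0.5 = 26.57°;  2α = 53.13°
n_0 = (-0.7052, -0.7090)
n_1 = (+0.3060, -0.9520)
n_2 = (+0.9695, -0.2451)
n_3 = (+0.1775, +0.9841)
n_4 = (-0.9398, +0.3417)
  (0,1): δ = 117.33°  ·
  (0,2): δ = 59.34°  ·
  (0,3): δ = 34.62°  ✓
  (0,4): δ = 114.87°  ·
  (1,2): δ = 122.01°  ·
  (1,3): δ = 28.05°  ✓
  (1,4): δ = 52.20°  ✓
  (2,3): δ = 86.04°  ·
  (2,4): δ = 5.80°  ✓
  (3,4): δ = 99.76°  ·
antipodal pairs: 4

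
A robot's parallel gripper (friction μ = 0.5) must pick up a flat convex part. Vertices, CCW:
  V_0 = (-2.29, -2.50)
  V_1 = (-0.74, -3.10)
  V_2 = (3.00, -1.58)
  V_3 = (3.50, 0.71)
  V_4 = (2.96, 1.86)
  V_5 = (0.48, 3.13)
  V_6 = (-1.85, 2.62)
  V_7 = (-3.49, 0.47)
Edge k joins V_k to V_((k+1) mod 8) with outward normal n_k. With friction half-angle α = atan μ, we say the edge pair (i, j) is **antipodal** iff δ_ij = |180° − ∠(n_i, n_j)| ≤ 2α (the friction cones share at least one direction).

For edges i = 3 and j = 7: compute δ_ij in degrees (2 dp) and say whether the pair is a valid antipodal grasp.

δ = 3.15°, valid

α = atan 0.5 = 26.57°;  2α = 53.13°
edge 3: e_3 = (-0.54, +1.15);  n_3 = (+0.9052, +0.4250)
edge 7: e_7 = (+1.20, -2.97);  n_7 = (-0.9272, -0.3746)
∠(n_3, n_7) = 176.85°
δ = |180° − 176.85°| = 3.15°
3.15° ≤ 2α = 53.13°  →  valid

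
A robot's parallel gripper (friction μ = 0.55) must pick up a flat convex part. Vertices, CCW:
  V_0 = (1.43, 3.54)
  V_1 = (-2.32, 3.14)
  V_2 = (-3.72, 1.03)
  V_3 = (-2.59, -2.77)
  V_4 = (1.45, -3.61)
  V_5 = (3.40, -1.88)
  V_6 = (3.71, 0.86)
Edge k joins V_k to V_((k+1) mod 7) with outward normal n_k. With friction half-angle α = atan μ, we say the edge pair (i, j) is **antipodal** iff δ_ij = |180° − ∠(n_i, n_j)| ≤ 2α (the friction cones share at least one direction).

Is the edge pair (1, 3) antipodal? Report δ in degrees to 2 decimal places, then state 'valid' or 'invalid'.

α = atan 0.55 = 28.81°;  2α = 57.62°
edge 1: e_1 = (-1.40, -2.11);  n_1 = (-0.8333, +0.5529)
edge 3: e_3 = (+4.04, -0.84);  n_3 = (-0.2036, -0.9791)
∠(n_1, n_3) = 111.82°
δ = |180° − 111.82°| = 68.18°
68.18° > 2α = 57.62°  →  invalid

δ = 68.18°, invalid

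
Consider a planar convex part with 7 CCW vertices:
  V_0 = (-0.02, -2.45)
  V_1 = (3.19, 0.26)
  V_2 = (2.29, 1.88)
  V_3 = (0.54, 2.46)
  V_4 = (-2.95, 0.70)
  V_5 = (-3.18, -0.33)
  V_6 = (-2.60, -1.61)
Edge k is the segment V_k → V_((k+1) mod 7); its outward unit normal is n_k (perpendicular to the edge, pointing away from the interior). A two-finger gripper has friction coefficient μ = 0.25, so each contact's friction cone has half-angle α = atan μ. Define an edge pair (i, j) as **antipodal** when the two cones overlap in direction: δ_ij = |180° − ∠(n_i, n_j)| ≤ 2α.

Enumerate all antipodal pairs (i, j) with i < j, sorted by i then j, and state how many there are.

α = atan 0.25 = 14.04°;  2α = 28.07°
n_0 = (+0.6451, -0.7641)
n_1 = (+0.8742, +0.4856)
n_2 = (+0.3146, +0.9492)
n_3 = (-0.4503, +0.8929)
n_4 = (-0.9760, +0.2179)
n_5 = (-0.9109, -0.4127)
n_6 = (-0.3096, -0.9509)
  (0,1): δ = 101.12°  ·
  (0,2): δ = 58.51°  ·
  (0,3): δ = 13.41°  ✓
  (0,4): δ = 37.24°  ·
  (0,5): δ = 74.20°  ·
  (0,6): δ = 121.79°  ·
  (1,2): δ = 137.39°  ·
  (1,3): δ = 92.29°  ·
  (1,4): δ = 41.64°  ·
  (1,5): δ = 4.68°  ✓
  (1,6): δ = 42.91°  ·
  (2,3): δ = 134.90°  ·
  (2,4): δ = 84.25°  ·
  (2,5): δ = 47.29°  ·
  (2,6): δ = 0.30°  ✓
  (3,4): δ = 129.35°  ·
  (3,5): δ = 92.39°  ·
  (3,6): δ = 44.80°  ·
  (4,5): δ = 143.04°  ·
  (4,6): δ = 95.45°  ·
  (5,6): δ = 132.41°  ·
antipodal pairs: 3

count = 3; pairs: (0,3), (1,5), (2,6)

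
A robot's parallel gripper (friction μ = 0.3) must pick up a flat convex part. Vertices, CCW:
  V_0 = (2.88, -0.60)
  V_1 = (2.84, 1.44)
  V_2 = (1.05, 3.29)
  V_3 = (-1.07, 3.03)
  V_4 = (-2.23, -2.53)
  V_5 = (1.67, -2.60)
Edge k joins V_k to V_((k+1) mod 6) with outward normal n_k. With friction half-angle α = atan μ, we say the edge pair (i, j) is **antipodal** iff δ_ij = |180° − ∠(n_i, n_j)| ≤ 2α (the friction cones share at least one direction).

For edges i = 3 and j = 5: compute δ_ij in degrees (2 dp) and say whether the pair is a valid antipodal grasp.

δ = 19.39°, valid

α = atan 0.3 = 16.70°;  2α = 33.40°
edge 3: e_3 = (-1.16, -5.56);  n_3 = (-0.9789, +0.2042)
edge 5: e_5 = (+1.21, +2.00);  n_5 = (+0.8556, -0.5176)
∠(n_3, n_5) = 160.61°
δ = |180° − 160.61°| = 19.39°
19.39° ≤ 2α = 33.40°  →  valid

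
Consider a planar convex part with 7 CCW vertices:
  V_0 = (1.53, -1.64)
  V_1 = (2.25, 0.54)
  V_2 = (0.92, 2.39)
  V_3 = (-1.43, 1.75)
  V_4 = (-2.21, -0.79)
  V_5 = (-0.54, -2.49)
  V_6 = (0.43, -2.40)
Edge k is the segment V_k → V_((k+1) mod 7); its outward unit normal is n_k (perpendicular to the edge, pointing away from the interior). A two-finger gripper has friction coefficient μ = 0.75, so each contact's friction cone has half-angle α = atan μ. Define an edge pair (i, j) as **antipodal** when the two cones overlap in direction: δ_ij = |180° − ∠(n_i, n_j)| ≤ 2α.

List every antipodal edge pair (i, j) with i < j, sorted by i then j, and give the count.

count = 11; pairs: (0,2), (0,3), (0,4), (1,3), (1,4), (1,5), (2,4), (2,5), (2,6), (3,5), (3,6)

α = atan 0.75 = 36.87°;  2α = 73.74°
n_0 = (+0.9496, -0.3136)
n_1 = (+0.8120, +0.5837)
n_2 = (-0.2628, +0.9649)
n_3 = (-0.9559, +0.2936)
n_4 = (-0.7134, -0.7008)
n_5 = (+0.0924, -0.9957)
n_6 = (+0.5684, -0.8227)
  (0,1): δ = 126.01°  ·
  (0,2): δ = 56.49°  ✓
  (0,3): δ = 1.21°  ✓
  (0,4): δ = 62.77°  ✓
  (0,5): δ = 113.58°  ·
  (0,6): δ = 142.92°  ·
  (1,2): δ = 110.48°  ·
  (1,3): δ = 52.78°  ✓
  (1,4): δ = 8.78°  ✓
  (1,5): δ = 59.59°  ✓
  (1,6): δ = 88.93°  ·
  (2,3): δ = 122.31°  ·
  (2,4): δ = 60.74°  ✓
  (2,5): δ = 9.93°  ✓
  (2,6): δ = 19.41°  ✓
  (3,4): δ = 118.44°  ·
  (3,5): δ = 67.63°  ✓
  (3,6): δ = 38.29°  ✓
  (4,5): δ = 129.19°  ·
  (4,6): δ = 99.85°  ·
  (5,6): δ = 150.66°  ·
antipodal pairs: 11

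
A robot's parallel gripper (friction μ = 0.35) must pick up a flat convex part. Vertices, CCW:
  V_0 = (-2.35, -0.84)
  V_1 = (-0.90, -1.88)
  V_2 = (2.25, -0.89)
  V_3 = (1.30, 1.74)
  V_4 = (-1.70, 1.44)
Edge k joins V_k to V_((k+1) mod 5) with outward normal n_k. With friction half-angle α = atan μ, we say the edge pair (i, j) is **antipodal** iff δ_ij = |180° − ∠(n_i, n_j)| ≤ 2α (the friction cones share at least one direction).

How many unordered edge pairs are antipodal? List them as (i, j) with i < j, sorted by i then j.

count = 3; pairs: (0,2), (1,3), (2,4)

α = atan 0.35 = 19.29°;  2α = 38.58°
n_0 = (-0.5828, -0.8126)
n_1 = (+0.2998, -0.9540)
n_2 = (+0.9405, +0.3397)
n_3 = (-0.0995, +0.9950)
n_4 = (-0.9617, +0.2742)
  (0,1): δ = 126.90°  ·
  (0,2): δ = 34.49°  ✓
  (0,3): δ = 41.36°  ·
  (0,4): δ = 109.74°  ·
  (1,2): δ = 87.59°  ·
  (1,3): δ = 11.74°  ✓
  (1,4): δ = 56.64°  ·
  (2,3): δ = 104.15°  ·
  (2,4): δ = 35.77°  ✓
  (3,4): δ = 111.62°  ·
antipodal pairs: 3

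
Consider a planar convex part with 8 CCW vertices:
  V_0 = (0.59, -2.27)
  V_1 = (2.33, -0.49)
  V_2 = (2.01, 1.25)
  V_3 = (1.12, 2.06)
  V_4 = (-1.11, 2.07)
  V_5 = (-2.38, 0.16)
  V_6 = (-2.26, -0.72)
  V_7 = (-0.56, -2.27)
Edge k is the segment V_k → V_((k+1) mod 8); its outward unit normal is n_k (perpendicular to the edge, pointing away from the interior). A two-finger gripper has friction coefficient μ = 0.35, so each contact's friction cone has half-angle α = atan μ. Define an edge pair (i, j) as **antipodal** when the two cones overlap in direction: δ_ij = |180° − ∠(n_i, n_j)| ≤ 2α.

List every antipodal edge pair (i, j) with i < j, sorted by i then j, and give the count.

count = 5; pairs: (0,4), (1,5), (1,6), (2,6), (3,7)

α = atan 0.35 = 19.29°;  2α = 38.58°
n_0 = (+0.7151, -0.6990)
n_1 = (+0.9835, +0.1809)
n_2 = (+0.6731, +0.7396)
n_3 = (+0.0045, +1.0000)
n_4 = (-0.8327, +0.5537)
n_5 = (-0.9908, -0.1351)
n_6 = (-0.6738, -0.7390)
n_7 = (+0.0000, -1.0000)
  (0,1): δ = 125.23°  ·
  (0,2): δ = 87.96°  ·
  (0,3): δ = 45.91°  ·
  (0,4): δ = 10.73°  ✓
  (0,5): δ = 52.11°  ·
  (0,6): δ = 91.99°  ·
  (0,7): δ = 134.35°  ·
  (1,2): δ = 142.73°  ·
  (1,3): δ = 100.68°  ·
  (1,4): δ = 44.04°  ·
  (1,5): δ = 2.66°  ✓
  (1,6): δ = 37.22°  ✓
  (1,7): δ = 79.58°  ·
  (2,3): δ = 137.95°  ·
  (2,4): δ = 81.32°  ·
  (2,5): δ = 39.93°  ·
  (2,6): δ = 0.05°  ✓
  (2,7): δ = 42.31°  ·
  (3,4): δ = 123.36°  ·
  (3,5): δ = 81.98°  ·
  (3,6): δ = 42.10°  ·
  (3,7): δ = 0.26°  ✓
  (4,5): δ = 138.61°  ·
  (4,6): δ = 98.74°  ·
  (4,7): δ = 56.38°  ·
  (5,6): δ = 140.12°  ·
  (5,7): δ = 97.77°  ·
  (6,7): δ = 137.64°  ·
antipodal pairs: 5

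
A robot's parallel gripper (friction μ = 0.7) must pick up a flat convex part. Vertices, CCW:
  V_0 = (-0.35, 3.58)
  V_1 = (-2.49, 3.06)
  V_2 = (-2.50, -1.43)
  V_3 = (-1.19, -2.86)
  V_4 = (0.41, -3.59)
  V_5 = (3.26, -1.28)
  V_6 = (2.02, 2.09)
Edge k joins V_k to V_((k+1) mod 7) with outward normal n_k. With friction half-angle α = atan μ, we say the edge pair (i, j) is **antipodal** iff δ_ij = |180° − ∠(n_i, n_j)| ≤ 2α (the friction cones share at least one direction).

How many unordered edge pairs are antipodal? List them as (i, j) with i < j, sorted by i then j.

α = atan 0.7 = 34.99°;  2α = 69.98°
n_0 = (-0.2361, +0.9717)
n_1 = (-1.0000, +0.0022)
n_2 = (-0.7374, -0.6755)
n_3 = (-0.4151, -0.9098)
n_4 = (+0.6297, -0.7769)
n_5 = (+0.9385, +0.3453)
n_6 = (+0.5322, +0.8466)
  (0,1): δ = 103.79°  ·
  (0,2): δ = 61.17°  ✓
  (0,3): δ = 38.18°  ✓
  (0,4): δ = 25.37°  ✓
  (0,5): δ = 96.54°  ·
  (0,6): δ = 134.19°  ·
  (1,2): δ = 137.38°  ·
  (1,3): δ = 114.40°  ·
  (1,4): δ = 50.85°  ✓
  (1,5): δ = 20.33°  ✓
  (1,6): δ = 57.97°  ✓
  (2,3): δ = 157.02°  ·
  (2,4): δ = 93.47°  ·
  (2,5): δ = 22.29°  ✓
  (2,6): δ = 15.35°  ✓
  (3,4): δ = 116.45°  ·
  (3,5): δ = 45.27°  ✓
  (3,6): δ = 7.63°  ✓
  (4,5): δ = 108.82°  ·
  (4,6): δ = 71.18°  ·
  (5,6): δ = 142.36°  ·
antipodal pairs: 10

count = 10; pairs: (0,2), (0,3), (0,4), (1,4), (1,5), (1,6), (2,5), (2,6), (3,5), (3,6)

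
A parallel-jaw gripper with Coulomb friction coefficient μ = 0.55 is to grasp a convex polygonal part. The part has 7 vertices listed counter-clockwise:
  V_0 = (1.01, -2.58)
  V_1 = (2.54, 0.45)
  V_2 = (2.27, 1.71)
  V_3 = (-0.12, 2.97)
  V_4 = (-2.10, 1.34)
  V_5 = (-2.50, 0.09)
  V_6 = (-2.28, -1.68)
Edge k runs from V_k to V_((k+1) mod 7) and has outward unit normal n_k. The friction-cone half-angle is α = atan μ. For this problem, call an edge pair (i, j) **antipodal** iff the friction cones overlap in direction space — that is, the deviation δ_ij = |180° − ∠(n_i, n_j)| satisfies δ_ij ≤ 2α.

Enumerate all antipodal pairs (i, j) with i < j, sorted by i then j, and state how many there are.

count = 8; pairs: (0,3), (0,4), (0,5), (1,4), (1,5), (2,5), (2,6), (3,6)

α = atan 0.55 = 28.81°;  2α = 57.62°
n_0 = (+0.8927, -0.4507)
n_1 = (+0.9778, +0.2095)
n_2 = (+0.4664, +0.8846)
n_3 = (-0.6356, +0.7720)
n_4 = (-0.9524, +0.3048)
n_5 = (-0.9924, -0.1233)
n_6 = (-0.2639, -0.9646)
  (0,1): δ = 141.11°  ·
  (0,2): δ = 91.01°  ·
  (0,3): δ = 23.75°  ✓
  (0,4): δ = 9.05°  ✓
  (0,5): δ = 33.88°  ✓
  (0,6): δ = 101.49°  ·
  (1,2): δ = 129.89°  ·
  (1,3): δ = 62.63°  ·
  (1,4): δ = 29.84°  ✓
  (1,5): δ = 5.01°  ✓
  (1,6): δ = 62.61°  ·
  (2,3): δ = 112.74°  ·
  (2,4): δ = 79.95°  ·
  (2,5): δ = 55.12°  ✓
  (2,6): δ = 12.50°  ✓
  (3,4): δ = 147.21°  ·
  (3,5): δ = 122.38°  ·
  (3,6): δ = 54.76°  ✓
  (4,5): δ = 155.17°  ·
  (4,6): δ = 87.55°  ·
  (5,6): δ = 112.38°  ·
antipodal pairs: 8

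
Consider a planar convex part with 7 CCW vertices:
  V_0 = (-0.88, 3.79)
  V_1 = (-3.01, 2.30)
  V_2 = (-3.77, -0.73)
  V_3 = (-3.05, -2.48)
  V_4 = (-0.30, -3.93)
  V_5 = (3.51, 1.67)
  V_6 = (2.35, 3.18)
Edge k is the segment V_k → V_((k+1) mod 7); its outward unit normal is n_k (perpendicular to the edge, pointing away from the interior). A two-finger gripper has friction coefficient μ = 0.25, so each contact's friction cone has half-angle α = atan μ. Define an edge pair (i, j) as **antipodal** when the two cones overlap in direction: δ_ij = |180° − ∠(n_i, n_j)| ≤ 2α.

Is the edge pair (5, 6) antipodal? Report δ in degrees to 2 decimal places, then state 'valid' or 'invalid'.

δ = 138.23°, invalid

α = atan 0.25 = 14.04°;  2α = 28.07°
edge 5: e_5 = (-1.16, +1.51);  n_5 = (+0.7930, +0.6092)
edge 6: e_6 = (-3.23, +0.61);  n_6 = (+0.1856, +0.9826)
∠(n_5, n_6) = 41.77°
δ = |180° − 41.77°| = 138.23°
138.23° > 2α = 28.07°  →  invalid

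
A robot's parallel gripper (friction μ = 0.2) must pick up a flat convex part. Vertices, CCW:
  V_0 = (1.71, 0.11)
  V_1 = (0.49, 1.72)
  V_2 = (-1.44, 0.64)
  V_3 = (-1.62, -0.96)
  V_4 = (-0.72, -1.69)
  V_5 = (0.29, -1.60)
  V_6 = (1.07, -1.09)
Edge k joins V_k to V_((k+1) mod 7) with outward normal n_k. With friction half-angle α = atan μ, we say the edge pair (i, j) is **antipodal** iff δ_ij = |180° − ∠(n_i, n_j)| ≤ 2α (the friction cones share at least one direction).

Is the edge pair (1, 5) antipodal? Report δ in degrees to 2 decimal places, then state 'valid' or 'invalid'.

α = atan 0.2 = 11.31°;  2α = 22.62°
edge 1: e_1 = (-1.93, -1.08);  n_1 = (-0.4883, +0.8727)
edge 5: e_5 = (+0.78, +0.51);  n_5 = (+0.5472, -0.8370)
∠(n_1, n_5) = 176.05°
δ = |180° − 176.05°| = 3.95°
3.95° ≤ 2α = 22.62°  →  valid

δ = 3.95°, valid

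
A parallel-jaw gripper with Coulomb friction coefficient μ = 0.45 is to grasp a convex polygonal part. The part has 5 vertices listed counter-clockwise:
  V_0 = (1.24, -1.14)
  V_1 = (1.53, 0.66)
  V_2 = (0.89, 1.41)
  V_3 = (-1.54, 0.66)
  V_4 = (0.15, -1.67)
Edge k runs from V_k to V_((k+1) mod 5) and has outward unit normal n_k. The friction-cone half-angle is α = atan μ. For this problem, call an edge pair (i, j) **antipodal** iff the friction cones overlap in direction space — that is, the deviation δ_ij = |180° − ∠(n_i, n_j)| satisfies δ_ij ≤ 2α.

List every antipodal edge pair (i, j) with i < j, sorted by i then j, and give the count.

count = 3; pairs: (0,3), (1,3), (2,4)

α = atan 0.45 = 24.23°;  2α = 48.46°
n_0 = (+0.9873, -0.1591)
n_1 = (+0.7607, +0.6491)
n_2 = (-0.2949, +0.9555)
n_3 = (-0.8095, -0.5871)
n_4 = (+0.4373, -0.8993)
  (0,1): δ = 130.37°  ·
  (0,2): δ = 63.70°  ·
  (0,3): δ = 45.11°  ✓
  (0,4): δ = 125.08°  ·
  (1,2): δ = 113.32°  ·
  (1,3): δ = 4.52°  ✓
  (1,4): δ = 75.46°  ·
  (2,3): δ = 71.20°  ·
  (2,4): δ = 8.78°  ✓
  (3,4): δ = 100.02°  ·
antipodal pairs: 3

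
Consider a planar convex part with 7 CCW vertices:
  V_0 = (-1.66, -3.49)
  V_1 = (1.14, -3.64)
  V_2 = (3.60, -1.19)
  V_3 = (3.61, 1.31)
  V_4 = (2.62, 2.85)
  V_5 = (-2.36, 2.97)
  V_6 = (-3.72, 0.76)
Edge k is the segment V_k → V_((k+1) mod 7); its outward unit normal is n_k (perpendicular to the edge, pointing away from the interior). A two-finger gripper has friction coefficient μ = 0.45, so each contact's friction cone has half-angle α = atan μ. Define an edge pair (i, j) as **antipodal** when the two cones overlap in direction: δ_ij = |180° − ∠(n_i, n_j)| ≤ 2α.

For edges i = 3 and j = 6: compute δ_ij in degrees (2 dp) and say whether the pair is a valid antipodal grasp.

δ = 6.88°, valid

α = atan 0.45 = 24.23°;  2α = 48.46°
edge 3: e_3 = (-0.99, +1.54);  n_3 = (+0.8412, +0.5408)
edge 6: e_6 = (+2.06, -4.25);  n_6 = (-0.8999, -0.4362)
∠(n_3, n_6) = 173.12°
δ = |180° − 173.12°| = 6.88°
6.88° ≤ 2α = 48.46°  →  valid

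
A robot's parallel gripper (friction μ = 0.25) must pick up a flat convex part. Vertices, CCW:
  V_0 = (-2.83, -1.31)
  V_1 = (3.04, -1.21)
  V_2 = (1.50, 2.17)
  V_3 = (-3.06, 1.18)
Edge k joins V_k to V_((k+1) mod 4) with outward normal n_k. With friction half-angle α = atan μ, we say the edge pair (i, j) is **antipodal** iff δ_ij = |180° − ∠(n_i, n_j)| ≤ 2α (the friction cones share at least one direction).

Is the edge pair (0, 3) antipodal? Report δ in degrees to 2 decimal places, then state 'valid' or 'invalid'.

δ = 94.30°, invalid

α = atan 0.25 = 14.04°;  2α = 28.07°
edge 0: e_0 = (+5.87, +0.10);  n_0 = (+0.0170, -0.9999)
edge 3: e_3 = (+0.23, -2.49);  n_3 = (-0.9958, -0.0920)
∠(n_0, n_3) = 85.70°
δ = |180° − 85.70°| = 94.30°
94.30° > 2α = 28.07°  →  invalid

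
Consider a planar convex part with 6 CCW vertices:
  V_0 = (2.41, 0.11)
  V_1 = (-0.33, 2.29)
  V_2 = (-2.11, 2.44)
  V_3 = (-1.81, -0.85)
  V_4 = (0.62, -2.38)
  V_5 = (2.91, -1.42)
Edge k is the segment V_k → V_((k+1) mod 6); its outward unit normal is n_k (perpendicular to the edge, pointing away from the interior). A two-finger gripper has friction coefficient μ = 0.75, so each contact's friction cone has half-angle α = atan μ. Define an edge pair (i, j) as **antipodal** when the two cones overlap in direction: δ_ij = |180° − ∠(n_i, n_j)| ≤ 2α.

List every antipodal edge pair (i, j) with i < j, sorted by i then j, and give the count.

count = 8; pairs: (0,2), (0,3), (0,4), (1,3), (1,4), (2,4), (2,5), (3,5)

α = atan 0.75 = 36.87°;  2α = 73.74°
n_0 = (+0.6226, +0.7825)
n_1 = (+0.0840, +0.9965)
n_2 = (-0.9959, -0.0908)
n_3 = (-0.5328, -0.8462)
n_4 = (+0.3866, -0.9222)
n_5 = (+0.9505, +0.3106)
  (0,1): δ = 146.31°  ·
  (0,2): δ = 46.28°  ✓
  (0,3): δ = 6.31°  ✓
  (0,4): δ = 61.25°  ✓
  (0,5): δ = 146.60°  ·
  (1,2): δ = 79.97°  ·
  (1,3): δ = 27.38°  ✓
  (1,4): δ = 27.56°  ✓
  (1,5): δ = 112.91°  ·
  (2,3): δ = 127.41°  ·
  (2,4): δ = 72.47°  ✓
  (2,5): δ = 12.89°  ✓
  (3,4): δ = 125.06°  ·
  (3,5): δ = 39.71°  ✓
  (4,5): δ = 94.65°  ·
antipodal pairs: 8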